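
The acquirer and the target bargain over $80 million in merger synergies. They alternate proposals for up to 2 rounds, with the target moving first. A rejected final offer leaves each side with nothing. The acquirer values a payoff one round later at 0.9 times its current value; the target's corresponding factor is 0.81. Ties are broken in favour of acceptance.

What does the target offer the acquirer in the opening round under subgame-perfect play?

Round 2 (the acquirer proposes): rejection yields 0 for the target; the acquirer offers 0 and keeps 80.
Round 1 (the target proposes): the acquirer can get 80 next round, worth 0.9 × 80 = 72 now. The target offers 72 and keeps 80 − 72 = 8.

72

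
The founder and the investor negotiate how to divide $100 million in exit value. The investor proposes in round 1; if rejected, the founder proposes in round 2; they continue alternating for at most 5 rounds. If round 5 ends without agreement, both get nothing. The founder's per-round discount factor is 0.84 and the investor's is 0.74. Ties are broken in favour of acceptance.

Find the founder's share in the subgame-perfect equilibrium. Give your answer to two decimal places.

Round 5 (the investor proposes): rejection yields 0 for the founder; the investor offers 0 and keeps 100.
Round 4 (the founder proposes): the investor can get 100 next round, worth 0.74 × 100 = 74 now. The founder offers 74 and keeps 100 − 74 = 26.
Round 3 (the investor proposes): the founder can get 26 next round, worth 0.84 × 26 = 21.84 now, so the investor offers 21.84, keeping 78.16.
Round 2 (the founder proposes): the investor can get 78.16 next round, worth 0.74 × 78.16 = 57.8384 now, so the founder offers 57.8384, keeping 42.1616.
Round 1 (the investor proposes): the founder can get 42.1616 next round, worth 0.84 × 42.1616 = 35.415744 now, so the investor offers 35.415744, keeping 64.584256.

35.42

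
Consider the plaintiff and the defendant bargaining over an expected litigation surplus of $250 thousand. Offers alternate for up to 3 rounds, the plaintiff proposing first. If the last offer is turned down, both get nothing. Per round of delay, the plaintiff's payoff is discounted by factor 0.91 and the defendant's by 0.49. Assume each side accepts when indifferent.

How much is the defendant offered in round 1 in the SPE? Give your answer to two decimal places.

Round 3 (the plaintiff proposes): the defendant will accept anything ≥ 0, so the plaintiff offers 0 and keeps 250.
Round 2 (the defendant proposes): the plaintiff can get 250 next round, worth 0.91 × 250 = 227.5 now, so the defendant offers 227.5, keeping 22.5.
Round 1 (the plaintiff proposes): the defendant can get 22.5 next round, worth 0.49 × 22.5 = 11.025 now. The plaintiff offers 11.025 and keeps 250 − 11.025 = 238.975.

11.03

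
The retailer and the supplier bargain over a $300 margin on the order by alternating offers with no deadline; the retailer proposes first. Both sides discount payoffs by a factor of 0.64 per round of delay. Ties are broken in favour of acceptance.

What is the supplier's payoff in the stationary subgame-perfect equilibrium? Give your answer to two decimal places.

117.07

When the retailer proposes, the supplier accepts any offer worth at least 0.64 times what the supplier would get by proposing next round; and vice versa.
This gives x = 300 − 0.64y and y = 300 − 0.64x, where x and y are each side's share when it proposes.
Hence (1 − 0.64·0.64)x = 300(1 − 0.64), i.e. 0.5904·x = 108.
x ≈ 182.9268; the supplier's share is 300 − x ≈ 117.0732.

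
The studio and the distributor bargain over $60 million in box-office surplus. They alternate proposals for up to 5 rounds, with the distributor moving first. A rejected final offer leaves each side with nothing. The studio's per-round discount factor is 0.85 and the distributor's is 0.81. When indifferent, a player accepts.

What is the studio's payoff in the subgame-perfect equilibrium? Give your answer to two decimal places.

16.36

Round 5 (the distributor proposes): the studio will accept anything ≥ 0, so the distributor offers 0 and keeps 60.
Round 4 (the studio proposes): the distributor can get 60 next round, worth 0.81 × 60 = 48.6 now, so the studio offers 48.6, keeping 11.4.
Round 3 (the distributor proposes): the studio can get 11.4 next round, worth 0.85 × 11.4 = 9.69 now; the distributor offers that and keeps 50.31.
Round 2 (the studio proposes): the distributor can get 50.31 next round, worth 0.81 × 50.31 = 40.7511 now; the studio offers that and keeps 19.2489.
Round 1 (the distributor proposes): the studio can get 19.2489 next round, worth 0.85 × 19.2489 = 16.361565 now. The distributor offers 16.361565 and keeps 60 − 16.361565 = 43.638435.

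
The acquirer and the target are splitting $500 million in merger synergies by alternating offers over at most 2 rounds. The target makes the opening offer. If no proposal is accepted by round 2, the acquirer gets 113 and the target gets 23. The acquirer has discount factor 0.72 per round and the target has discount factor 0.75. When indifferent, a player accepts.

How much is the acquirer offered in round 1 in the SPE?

343.44

Round 2 (the acquirer proposes): the target gets 23 if talks fail, so the acquirer offers 23 and keeps 477.
Round 1 (the target proposes): the acquirer can get 477 next round, worth 0.72 × 477 = 343.44 now. The target offers 343.44 and keeps 500 − 343.44 = 156.56.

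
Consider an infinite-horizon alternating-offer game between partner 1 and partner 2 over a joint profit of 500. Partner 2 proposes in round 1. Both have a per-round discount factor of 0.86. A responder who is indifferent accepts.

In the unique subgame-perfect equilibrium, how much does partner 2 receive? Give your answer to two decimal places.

In a stationary SPE each proposer offers the other exactly their discounted continuation value.
If partner 2 keeps x when proposing and partner 1 keeps y when proposing, then x = 500 − 0.86y and y = 500 − 0.86x.
Solving: x = 500(1 − 0.86) / (1 − 0.86·0.86) = 70 / 0.2604 ≈ 268.8172.
Partner 1 gets 500 − 268.8172 ≈ 231.1828.

268.82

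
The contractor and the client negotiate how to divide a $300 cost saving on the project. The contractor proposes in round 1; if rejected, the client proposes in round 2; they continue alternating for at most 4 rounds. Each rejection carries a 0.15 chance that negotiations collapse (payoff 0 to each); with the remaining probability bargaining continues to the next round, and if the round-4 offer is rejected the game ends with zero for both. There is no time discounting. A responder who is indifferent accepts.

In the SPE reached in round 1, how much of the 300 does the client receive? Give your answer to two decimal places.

222.49

Round 4 (the client proposes): rejection yields 0 for the contractor; the client offers 0 and keeps 300.
Round 3 (the contractor proposes): rejecting gives the client an expected 0.85 × 300 = 255, so the contractor offers 255, keeping 45.
Round 2 (the client proposes): rejecting gives the contractor an expected 0.85 × 45 = 38.25, so the client offers 38.25, keeping 261.75.
Round 1 (the contractor proposes): rejecting gives the client an expected 0.85 × 261.75 = 222.4875; the contractor offers that and keeps 77.5125.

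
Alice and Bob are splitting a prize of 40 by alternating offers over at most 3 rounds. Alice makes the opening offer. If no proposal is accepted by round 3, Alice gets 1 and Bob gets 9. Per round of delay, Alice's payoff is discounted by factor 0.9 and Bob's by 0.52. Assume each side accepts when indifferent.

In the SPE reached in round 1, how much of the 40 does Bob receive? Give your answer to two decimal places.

Round 3 (Alice proposes): Bob gets 9 if talks fail, so Alice offers 9 and keeps 31.
Round 2 (Bob proposes): Alice can get 31 next round, worth 0.9 × 31 = 27.9 now; Bob offers that and keeps 12.1.
Round 1 (Alice proposes): Bob can get 12.1 next round, worth 0.52 × 12.1 = 6.292 now; Alice offers that and keeps 33.708.

6.29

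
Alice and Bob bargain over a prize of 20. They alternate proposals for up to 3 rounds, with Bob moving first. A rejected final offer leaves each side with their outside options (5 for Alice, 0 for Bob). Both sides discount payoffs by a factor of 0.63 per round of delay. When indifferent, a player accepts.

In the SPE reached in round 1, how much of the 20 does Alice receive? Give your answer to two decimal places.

6.65

Round 3 (Bob proposes): Alice gets 5 if talks fail, so Bob offers 5 and keeps 15.
Round 2 (Alice proposes): Bob can get 15 next round, worth 0.63 × 15 = 9.45 now; Alice offers that and keeps 10.55.
Round 1 (Bob proposes): Alice can get 10.55 next round, worth 0.63 × 10.55 = 6.6465 now, so Bob offers 6.6465, keeping 13.3535.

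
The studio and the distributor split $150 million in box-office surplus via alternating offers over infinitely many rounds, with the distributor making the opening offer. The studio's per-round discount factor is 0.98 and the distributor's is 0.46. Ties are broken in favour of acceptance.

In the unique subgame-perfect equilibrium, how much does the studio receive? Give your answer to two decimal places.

144.54

In a stationary SPE each proposer offers the other exactly their discounted continuation value.
If the distributor keeps x when proposing and the studio keeps y when proposing, then x = 150 − 0.98y and y = 150 − 0.46x.
Solving: x = 150(1 − 0.98) / (1 − 0.46·0.98) = 3 / 0.5492 ≈ 5.4625.
The studio gets 150 − 5.4625 ≈ 144.5375.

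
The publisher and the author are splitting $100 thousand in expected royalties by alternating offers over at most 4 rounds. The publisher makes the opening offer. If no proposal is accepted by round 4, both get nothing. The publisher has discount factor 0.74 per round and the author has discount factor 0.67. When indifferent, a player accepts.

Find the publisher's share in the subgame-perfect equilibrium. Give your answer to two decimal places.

Work backward from the last round.
Round 4 (the author proposes): the publisher will accept anything ≥ 0, so the author offers 0 and keeps 100.
Round 3 (the publisher proposes): the author can get 100 next round, worth 0.67 × 100 = 67 now; the publisher offers that and keeps 33.
Round 2 (the author proposes): the publisher can get 33 next round, worth 0.74 × 33 = 24.42 now, so the author offers 24.42, keeping 75.58.
Round 1 (the publisher proposes): the author can get 75.58 next round, worth 0.67 × 75.58 = 50.6386 now; the publisher offers that and keeps 49.3614.

49.36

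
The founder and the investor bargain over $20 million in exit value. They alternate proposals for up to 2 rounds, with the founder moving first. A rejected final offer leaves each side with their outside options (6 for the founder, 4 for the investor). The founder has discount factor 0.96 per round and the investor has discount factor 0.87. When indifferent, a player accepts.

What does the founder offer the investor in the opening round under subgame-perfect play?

12.18

Round 2 (the investor proposes): the founder gets 6 if talks fail, so the investor offers 6 and keeps 14.
Round 1 (the founder proposes): the investor can get 14 next round, worth 0.87 × 14 = 12.18 now, so the founder offers 12.18, keeping 7.82.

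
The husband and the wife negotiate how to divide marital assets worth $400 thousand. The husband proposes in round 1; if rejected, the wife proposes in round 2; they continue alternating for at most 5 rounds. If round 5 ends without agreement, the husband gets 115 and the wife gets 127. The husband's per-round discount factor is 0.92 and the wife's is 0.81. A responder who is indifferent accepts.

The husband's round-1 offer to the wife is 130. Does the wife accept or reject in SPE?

Accept

Round 5 (the husband proposes): the wife gets 127 if talks fail, so the husband offers 127 and keeps 273.
Round 4 (the wife proposes): the husband can get 273 next round, worth 0.92 × 273 = 251.16 now; the wife offers that and keeps 148.84.
Round 3 (the husband proposes): the wife can get 148.84 next round, worth 0.81 × 148.84 = 120.5604 now; the husband offers that and keeps 279.4396.
Round 2 (the wife proposes): the husband can get 279.4396 next round, worth 0.92 × 279.4396 = 257.084432 now; the wife offers that and keeps 142.915568.
So by rejecting in round 1, the wife gets 142.915568 next round, worth 0.81 × 142.915568 = 115.76161008 now.
Offer 130 ≥ 115.76161008, so the wife accepts.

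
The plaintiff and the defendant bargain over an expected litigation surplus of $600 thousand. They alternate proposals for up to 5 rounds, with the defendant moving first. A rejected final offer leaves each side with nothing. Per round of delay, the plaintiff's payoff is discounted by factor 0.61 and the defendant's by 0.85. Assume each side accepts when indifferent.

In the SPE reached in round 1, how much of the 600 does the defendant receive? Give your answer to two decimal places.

516.63

Round 5 (the defendant proposes): rejection yields 0 for the plaintiff; the defendant offers 0 and keeps 600.
Round 4 (the plaintiff proposes): the defendant can get 600 next round, worth 0.85 × 600 = 510 now, so the plaintiff offers 510, keeping 90.
Round 3 (the defendant proposes): the plaintiff can get 90 next round, worth 0.61 × 90 = 54.9 now, so the defendant offers 54.9, keeping 545.1.
Round 2 (the plaintiff proposes): the defendant can get 545.1 next round, worth 0.85 × 545.1 = 463.335 now; the plaintiff offers that and keeps 136.665.
Round 1 (the defendant proposes): the plaintiff can get 136.665 next round, worth 0.61 × 136.665 = 83.36565 now. The defendant offers 83.36565 and keeps 600 − 83.36565 = 516.63435.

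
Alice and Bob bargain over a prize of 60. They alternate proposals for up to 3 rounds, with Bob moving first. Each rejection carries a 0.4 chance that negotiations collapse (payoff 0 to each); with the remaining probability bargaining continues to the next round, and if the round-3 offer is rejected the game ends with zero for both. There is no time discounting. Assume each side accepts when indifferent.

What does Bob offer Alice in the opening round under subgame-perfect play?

Round 3 (Bob proposes): rejection yields 0 for Alice; Bob offers 0 and keeps 60.
Round 2 (Alice proposes): rejecting gives Bob an expected 0.6 × 60 = 36; Alice offers that and keeps 24.
Round 1 (Bob proposes): rejecting gives Alice an expected 0.6 × 24 = 14.4; Bob offers that and keeps 45.6.

14.4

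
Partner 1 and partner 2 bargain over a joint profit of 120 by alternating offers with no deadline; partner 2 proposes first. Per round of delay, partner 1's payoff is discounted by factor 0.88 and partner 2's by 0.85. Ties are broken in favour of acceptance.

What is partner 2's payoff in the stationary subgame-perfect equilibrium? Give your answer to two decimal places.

57.14

In a stationary SPE each proposer offers the other exactly their discounted continuation value.
If partner 2 keeps x when proposing and partner 1 keeps y when proposing, then x = 120 − 0.88y and y = 120 − 0.85x.
Solving: x = 120(1 − 0.88) / (1 − 0.85·0.88) = 14.4 / 0.252 ≈ 57.1429.
Partner 1 gets 120 − 57.1429 ≈ 62.8571.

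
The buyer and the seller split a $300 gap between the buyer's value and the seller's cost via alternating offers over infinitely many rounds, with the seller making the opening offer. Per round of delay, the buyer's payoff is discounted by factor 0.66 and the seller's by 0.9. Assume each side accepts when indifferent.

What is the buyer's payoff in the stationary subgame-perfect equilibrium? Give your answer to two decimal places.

48.77

In a stationary SPE each proposer offers the other exactly their discounted continuation value.
If the seller keeps x when proposing and the buyer keeps y when proposing, then x = 300 − 0.66y and y = 300 − 0.9x.
Solving: x = 300(1 − 0.66) / (1 − 0.9·0.66) = 102 / 0.406 ≈ 251.2315.
The buyer gets 300 − 251.2315 ≈ 48.7685.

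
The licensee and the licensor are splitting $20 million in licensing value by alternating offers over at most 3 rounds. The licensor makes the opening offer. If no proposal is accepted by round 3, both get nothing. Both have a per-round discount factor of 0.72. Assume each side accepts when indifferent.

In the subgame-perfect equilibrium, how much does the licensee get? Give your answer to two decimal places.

4.03

By backward induction:
Round 3 (the licensor proposes): the licensee will accept anything ≥ 0, so the licensor offers 0 and keeps 20.
Round 2 (the licensee proposes): the licensor can get 20 next round, worth 0.72 × 20 = 14.4 now, so the licensee offers 14.4, keeping 5.6.
Round 1 (the licensor proposes): the licensee can get 5.6 next round, worth 0.72 × 5.6 = 4.032 now; the licensor offers that and keeps 15.968.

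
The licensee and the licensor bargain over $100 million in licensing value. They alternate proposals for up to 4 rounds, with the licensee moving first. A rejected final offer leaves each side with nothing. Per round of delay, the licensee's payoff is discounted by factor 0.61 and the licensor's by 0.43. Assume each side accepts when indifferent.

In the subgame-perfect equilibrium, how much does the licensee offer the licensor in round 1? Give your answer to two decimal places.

Round 4 (the licensor proposes): the licensee will accept anything ≥ 0, so the licensor offers 0 and keeps 100.
Round 3 (the licensee proposes): the licensor can get 100 next round, worth 0.43 × 100 = 43 now, so the licensee offers 43, keeping 57.
Round 2 (the licensor proposes): the licensee can get 57 next round, worth 0.61 × 57 = 34.77 now. The licensor offers 34.77 and keeps 100 − 34.77 = 65.23.
Round 1 (the licensee proposes): the licensor can get 65.23 next round, worth 0.43 × 65.23 = 28.0489 now. The licensee offers 28.0489 and keeps 100 − 28.0489 = 71.9511.

28.05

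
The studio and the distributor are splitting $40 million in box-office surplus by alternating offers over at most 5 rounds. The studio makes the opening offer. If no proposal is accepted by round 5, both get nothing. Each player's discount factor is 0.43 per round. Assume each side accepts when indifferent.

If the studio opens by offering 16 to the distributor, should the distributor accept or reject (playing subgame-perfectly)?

Accept

Work out the distributor's continuation value if the offer is rejected.
Round 5 (the studio proposes): rejection yields 0 for the distributor; the studio offers 0 and keeps 40.
Round 4 (the distributor proposes): the studio can get 40 next round, worth 0.43 × 40 = 17.2 now. The distributor offers 17.2 and keeps 40 − 17.2 = 22.8.
Round 3 (the studio proposes): the distributor can get 22.8 next round, worth 0.43 × 22.8 = 9.804 now; the studio offers that and keeps 30.196.
Round 2 (the distributor proposes): the studio can get 30.196 next round, worth 0.43 × 30.196 = 12.98428 now. The distributor offers 12.98428 and keeps 40 − 12.98428 = 27.01572.
So by rejecting in round 1, the distributor gets 27.01572 next round, worth 0.43 × 27.01572 = 11.6167596 now.
Offer 16 ≥ 11.6167596, so the distributor accepts.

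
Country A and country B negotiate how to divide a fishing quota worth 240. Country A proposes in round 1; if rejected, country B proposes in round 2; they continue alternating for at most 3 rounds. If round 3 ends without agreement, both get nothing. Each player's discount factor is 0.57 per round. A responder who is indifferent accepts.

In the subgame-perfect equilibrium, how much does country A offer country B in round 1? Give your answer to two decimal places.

58.82

Round 3 (country A proposes): rejection yields 0 for country B; country A offers 0 and keeps 240.
Round 2 (country B proposes): country A can get 240 next round, worth 0.57 × 240 = 136.8 now; country B offers that and keeps 103.2.
Round 1 (country A proposes): country B can get 103.2 next round, worth 0.57 × 103.2 = 58.824 now; country A offers that and keeps 181.176.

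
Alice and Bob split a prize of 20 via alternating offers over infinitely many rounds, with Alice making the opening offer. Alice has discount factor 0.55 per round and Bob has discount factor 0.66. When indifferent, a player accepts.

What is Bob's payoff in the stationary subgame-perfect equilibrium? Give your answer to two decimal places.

9.32

When Alice proposes, Bob accepts any offer worth at least 0.66 times what Bob would get by proposing next round; and vice versa.
This gives x = 20 − 0.66y and y = 20 − 0.55x, where x and y are each side's share when it proposes.
Hence (1 − 0.66·0.55)x = 20(1 − 0.66), i.e. 0.637·x = 6.8.
x ≈ 10.6750; Bob's share is 20 − x ≈ 9.3250.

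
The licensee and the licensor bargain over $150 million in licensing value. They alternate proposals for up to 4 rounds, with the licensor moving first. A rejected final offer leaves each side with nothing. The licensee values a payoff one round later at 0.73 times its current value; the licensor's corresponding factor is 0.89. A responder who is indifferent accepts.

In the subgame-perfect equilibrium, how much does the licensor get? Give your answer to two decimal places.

66.81

Round 4 (the licensee proposes): the licensor will accept anything ≥ 0, so the licensee offers 0 and keeps 150.
Round 3 (the licensor proposes): the licensee can get 150 next round, worth 0.73 × 150 = 109.5 now, so the licensor offers 109.5, keeping 40.5.
Round 2 (the licensee proposes): the licensor can get 40.5 next round, worth 0.89 × 40.5 = 36.045 now; the licensee offers that and keeps 113.955.
Round 1 (the licensor proposes): the licensee can get 113.955 next round, worth 0.73 × 113.955 = 83.18715 now. The licensor offers 83.18715 and keeps 150 − 83.18715 = 66.81285.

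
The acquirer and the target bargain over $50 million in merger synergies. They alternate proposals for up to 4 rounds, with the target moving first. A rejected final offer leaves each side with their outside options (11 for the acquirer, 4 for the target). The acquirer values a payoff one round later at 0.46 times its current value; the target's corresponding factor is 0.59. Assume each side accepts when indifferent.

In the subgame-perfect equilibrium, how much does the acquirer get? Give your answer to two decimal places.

Work backward from the last round.
Round 4 (the acquirer proposes): the target gets 4 if talks fail, so the acquirer offers 4 and keeps 46.
Round 3 (the target proposes): the acquirer can get 46 next round, worth 0.46 × 46 = 21.16 now; the target offers that and keeps 28.84.
Round 2 (the acquirer proposes): the target can get 28.84 next round, worth 0.59 × 28.84 = 17.0156 now. The acquirer offers 17.0156 and keeps 50 − 17.0156 = 32.9844.
Round 1 (the target proposes): the acquirer can get 32.9844 next round, worth 0.46 × 32.9844 = 15.172824 now, so the target offers 15.172824, keeping 34.827176.

15.17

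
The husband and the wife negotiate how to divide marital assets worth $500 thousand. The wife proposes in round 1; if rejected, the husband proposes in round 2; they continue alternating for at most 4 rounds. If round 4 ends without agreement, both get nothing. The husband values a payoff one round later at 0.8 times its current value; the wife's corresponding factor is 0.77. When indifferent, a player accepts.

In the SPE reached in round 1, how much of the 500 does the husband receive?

Solve by backward induction from round 4.
Round 4 (the husband proposes): the wife will accept anything ≥ 0, so the husband offers 0 and keeps 500.
Round 3 (the wife proposes): the husband can get 500 next round, worth 0.8 × 500 = 400 now, so the wife offers 400, keeping 100.
Round 2 (the husband proposes): the wife can get 100 next round, worth 0.77 × 100 = 77 now; the husband offers that and keeps 423.
Round 1 (the wife proposes): the husband can get 423 next round, worth 0.8 × 423 = 338.4 now; the wife offers that and keeps 161.6.

338.4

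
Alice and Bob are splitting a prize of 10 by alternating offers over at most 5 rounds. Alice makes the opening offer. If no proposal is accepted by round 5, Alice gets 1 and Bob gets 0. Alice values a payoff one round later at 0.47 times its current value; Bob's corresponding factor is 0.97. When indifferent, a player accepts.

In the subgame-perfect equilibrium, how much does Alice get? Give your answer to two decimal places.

By backward induction:
Round 5 (Alice proposes): Bob will accept anything ≥ 0, so Alice offers 0 and keeps 10.
Round 4 (Bob proposes): Alice can get 10 next round, worth 0.47 × 10 = 4.7 now; Bob offers that and keeps 5.3.
Round 3 (Alice proposes): Bob can get 5.3 next round, worth 0.97 × 5.3 = 5.141 now; Alice offers that and keeps 4.859.
Round 2 (Bob proposes): Alice can get 4.859 next round, worth 0.47 × 4.859 = 2.28373 now; Bob offers that and keeps 7.71627.
Round 1 (Alice proposes): Bob can get 7.71627 next round, worth 0.97 × 7.71627 = 7.4847819 now, so Alice offers 7.4847819, keeping 2.5152181.

2.52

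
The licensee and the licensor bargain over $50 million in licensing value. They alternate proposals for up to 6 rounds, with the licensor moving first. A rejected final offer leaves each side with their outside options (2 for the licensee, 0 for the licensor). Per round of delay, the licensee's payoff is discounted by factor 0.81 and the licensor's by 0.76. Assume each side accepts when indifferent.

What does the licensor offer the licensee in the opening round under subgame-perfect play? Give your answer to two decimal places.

Solve by backward induction from round 6.
Round 6 (the licensee proposes): rejection yields 0 for the licensor; the licensee offers 0 and keeps 50.
Round 5 (the licensor proposes): the licensee can get 50 next round, worth 0.81 × 50 = 40.5 now. The licensor offers 40.5 and keeps 50 − 40.5 = 9.5.
Round 4 (the licensee proposes): the licensor can get 9.5 next round, worth 0.76 × 9.5 = 7.22 now, so the licensee offers 7.22, keeping 42.78.
Round 3 (the licensor proposes): the licensee can get 42.78 next round, worth 0.81 × 42.78 = 34.6518 now; the licensor offers that and keeps 15.3482.
Round 2 (the licensee proposes): the licensor can get 15.3482 next round, worth 0.76 × 15.3482 = 11.664632 now, so the licensee offers 11.664632, keeping 38.335368.
Round 1 (the licensor proposes): the licensee can get 38.335368 next round, worth 0.81 × 38.335368 = 31.05164808 now. The licensor offers 31.05164808 and keeps 50 − 31.05164808 = 18.94835192.

31.05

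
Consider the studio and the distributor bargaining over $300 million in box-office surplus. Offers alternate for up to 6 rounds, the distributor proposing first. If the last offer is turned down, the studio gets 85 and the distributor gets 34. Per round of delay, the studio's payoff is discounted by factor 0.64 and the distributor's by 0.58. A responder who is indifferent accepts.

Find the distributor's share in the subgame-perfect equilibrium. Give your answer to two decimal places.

Round 6 (the studio proposes): the distributor gets 34 if talks fail, so the studio offers 34 and keeps 266.
Round 5 (the distributor proposes): the studio can get 266 next round, worth 0.64 × 266 = 170.24 now. The distributor offers 170.24 and keeps 300 − 170.24 = 129.76.
Round 4 (the studio proposes): the distributor can get 129.76 next round, worth 0.58 × 129.76 = 75.2608 now; the studio offers that and keeps 224.7392.
Round 3 (the distributor proposes): the studio can get 224.7392 next round, worth 0.64 × 224.7392 = 143.833088 now. The distributor offers 143.833088 and keeps 300 − 143.833088 = 156.166912.
Round 2 (the studio proposes): the distributor can get 156.166912 next round, worth 0.58 × 156.166912 = 90.57680896 now. The studio offers 90.57680896 and keeps 300 − 90.57680896 = 209.42319104.
Round 1 (the distributor proposes): the studio can get 209.42319104 next round, worth 0.64 × 209.42319104 = 134.0308422656 now, so the distributor offers 134.0308422656, keeping 165.9691577344.

165.97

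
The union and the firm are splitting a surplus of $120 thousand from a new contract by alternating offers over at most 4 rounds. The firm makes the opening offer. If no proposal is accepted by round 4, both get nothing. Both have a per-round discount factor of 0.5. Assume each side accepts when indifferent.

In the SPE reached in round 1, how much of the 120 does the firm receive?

75

Round 4 (the union proposes): the firm will accept anything ≥ 0, so the union offers 0 and keeps 120.
Round 3 (the firm proposes): the union can get 120 next round, worth 0.5 × 120 = 60 now, so the firm offers 60, keeping 60.
Round 2 (the union proposes): the firm can get 60 next round, worth 0.5 × 60 = 30 now. The union offers 30 and keeps 120 − 30 = 90.
Round 1 (the firm proposes): the union can get 90 next round, worth 0.5 × 90 = 45 now. The firm offers 45 and keeps 120 − 45 = 75.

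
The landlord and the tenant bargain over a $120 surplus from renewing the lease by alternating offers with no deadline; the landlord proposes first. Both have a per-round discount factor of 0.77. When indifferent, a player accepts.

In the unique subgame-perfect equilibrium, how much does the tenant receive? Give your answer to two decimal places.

52.20

In a stationary SPE each proposer offers the other exactly their discounted continuation value.
If the landlord keeps x when proposing and the tenant keeps y when proposing, then x = 120 − 0.77y and y = 120 − 0.77x.
Solving: x = 120(1 − 0.77) / (1 − 0.77·0.77) = 27.6 / 0.4071 ≈ 67.7966.
The tenant gets 120 − 67.7966 ≈ 52.2034.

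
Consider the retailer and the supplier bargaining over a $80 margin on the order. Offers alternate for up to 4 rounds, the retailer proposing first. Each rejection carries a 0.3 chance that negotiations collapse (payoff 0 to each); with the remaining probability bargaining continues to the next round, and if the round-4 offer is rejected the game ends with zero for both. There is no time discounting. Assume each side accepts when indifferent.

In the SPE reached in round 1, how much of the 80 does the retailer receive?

By backward induction:
Round 4 (the supplier proposes): rejection yields 0 for the retailer; the supplier offers 0 and keeps 80.
Round 3 (the retailer proposes): rejecting gives the supplier an expected 0.7 × 80 = 56, so the retailer offers 56, keeping 24.
Round 2 (the supplier proposes): rejecting gives the retailer an expected 0.7 × 24 = 16.8; the supplier offers that and keeps 63.2.
Round 1 (the retailer proposes): rejecting gives the supplier an expected 0.7 × 63.2 = 44.24, so the retailer offers 44.24, keeping 35.76.

35.76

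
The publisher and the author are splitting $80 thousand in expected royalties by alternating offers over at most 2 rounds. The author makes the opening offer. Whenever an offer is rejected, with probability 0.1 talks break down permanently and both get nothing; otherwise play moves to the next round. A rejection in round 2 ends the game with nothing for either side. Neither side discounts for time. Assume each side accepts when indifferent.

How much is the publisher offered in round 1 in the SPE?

72

By backward induction:
Round 2 (the publisher proposes): rejection yields 0 for the author; the publisher offers 0 and keeps 80.
Round 1 (the author proposes): rejecting gives the publisher an expected 0.9 × 80 = 72, so the author offers 72, keeping 8.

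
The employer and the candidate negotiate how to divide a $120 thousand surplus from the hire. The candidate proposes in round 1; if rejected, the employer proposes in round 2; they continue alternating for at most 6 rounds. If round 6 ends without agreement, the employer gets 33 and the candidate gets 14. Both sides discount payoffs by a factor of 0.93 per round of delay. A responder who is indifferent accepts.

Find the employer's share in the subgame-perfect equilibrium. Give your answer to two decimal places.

Round 6 (the employer proposes): the candidate gets 14 if talks fail, so the employer offers 14 and keeps 106.
Round 5 (the candidate proposes): the employer can get 106 next round, worth 0.93 × 106 = 98.58 now. The candidate offers 98.58 and keeps 120 − 98.58 = 21.42.
Round 4 (the employer proposes): the candidate can get 21.42 next round, worth 0.93 × 21.42 = 19.9206 now. The employer offers 19.9206 and keeps 120 − 19.9206 = 100.0794.
Round 3 (the candidate proposes): the employer can get 100.0794 next round, worth 0.93 × 100.0794 = 93.073842 now; the candidate offers that and keeps 26.926158.
Round 2 (the employer proposes): the candidate can get 26.926158 next round, worth 0.93 × 26.926158 = 25.04132694 now; the employer offers that and keeps 94.95867306.
Round 1 (the candidate proposes): the employer can get 94.95867306 next round, worth 0.93 × 94.95867306 = 88.3115659458 now; the candidate offers that and keeps 31.6884340542.

88.31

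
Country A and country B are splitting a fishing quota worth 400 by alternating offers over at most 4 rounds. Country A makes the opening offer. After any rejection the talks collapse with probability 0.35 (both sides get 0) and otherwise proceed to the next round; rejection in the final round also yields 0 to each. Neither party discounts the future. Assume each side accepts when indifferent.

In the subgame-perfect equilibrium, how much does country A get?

199.15

Round 4 (country B proposes): country A will accept anything ≥ 0, so country B offers 0 and keeps 400.
Round 3 (country A proposes): rejecting gives country B an expected 0.65 × 400 = 260. Country A offers 260 and keeps 400 − 260 = 140.
Round 2 (country B proposes): rejecting gives country A an expected 0.65 × 140 = 91; country B offers that and keeps 309.
Round 1 (country A proposes): rejecting gives country B an expected 0.65 × 309 = 200.85; country A offers that and keeps 199.15.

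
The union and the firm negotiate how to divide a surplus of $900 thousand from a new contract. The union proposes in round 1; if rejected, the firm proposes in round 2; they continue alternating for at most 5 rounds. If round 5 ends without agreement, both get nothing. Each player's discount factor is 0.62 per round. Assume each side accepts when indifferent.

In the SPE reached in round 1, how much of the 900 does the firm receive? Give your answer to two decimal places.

By backward induction:
Round 5 (the union proposes): the firm will accept anything ≥ 0, so the union offers 0 and keeps 900.
Round 4 (the firm proposes): the union can get 900 next round, worth 0.62 × 900 = 558 now, so the firm offers 558, keeping 342.
Round 3 (the union proposes): the firm can get 342 next round, worth 0.62 × 342 = 212.04 now; the union offers that and keeps 687.96.
Round 2 (the firm proposes): the union can get 687.96 next round, worth 0.62 × 687.96 = 426.5352 now; the firm offers that and keeps 473.4648.
Round 1 (the union proposes): the firm can get 473.4648 next round, worth 0.62 × 473.4648 = 293.548176 now. The union offers 293.548176 and keeps 900 − 293.548176 = 606.451824.

293.55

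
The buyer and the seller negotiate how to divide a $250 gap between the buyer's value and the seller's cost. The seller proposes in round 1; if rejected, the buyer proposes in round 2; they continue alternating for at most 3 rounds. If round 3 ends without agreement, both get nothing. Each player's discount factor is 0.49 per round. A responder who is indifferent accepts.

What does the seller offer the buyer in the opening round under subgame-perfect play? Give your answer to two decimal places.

62.48

Round 3 (the seller proposes): the buyer will accept anything ≥ 0, so the seller offers 0 and keeps 250.
Round 2 (the buyer proposes): the seller can get 250 next round, worth 0.49 × 250 = 122.5 now. The buyer offers 122.5 and keeps 250 − 122.5 = 127.5.
Round 1 (the seller proposes): the buyer can get 127.5 next round, worth 0.49 × 127.5 = 62.475 now; the seller offers that and keeps 187.525.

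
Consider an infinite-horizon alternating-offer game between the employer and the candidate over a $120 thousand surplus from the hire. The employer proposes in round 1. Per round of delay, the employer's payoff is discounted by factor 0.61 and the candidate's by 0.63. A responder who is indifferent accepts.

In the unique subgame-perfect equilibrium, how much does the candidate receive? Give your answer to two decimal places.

Let x be the employer's share when the employer proposes and y be the candidate's share when the candidate proposes.
The candidate accepts iff offered ≥ 0.63·y, so x = 120 − 0.63y. Symmetrically y = 120 − 0.61x.
Substituting: x = 120 − 0.63(120 − 0.61x), giving x(1 − 0.61·0.63) = 120(1 − 0.63).
So x = 120 × 0.37 / 0.6157 ≈ 72.1130, and the candidate receives 120 − x ≈ 47.8870.

47.89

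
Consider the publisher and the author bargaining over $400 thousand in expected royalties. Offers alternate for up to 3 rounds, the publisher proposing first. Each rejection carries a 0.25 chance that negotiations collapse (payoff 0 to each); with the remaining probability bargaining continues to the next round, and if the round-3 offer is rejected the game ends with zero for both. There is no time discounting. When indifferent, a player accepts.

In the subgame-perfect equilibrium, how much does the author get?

Round 3 (the publisher proposes): the author will accept anything ≥ 0, so the publisher offers 0 and keeps 400.
Round 2 (the author proposes): rejecting gives the publisher an expected 0.75 × 400 = 300. The author offers 300 and keeps 400 − 300 = 100.
Round 1 (the publisher proposes): rejecting gives the author an expected 0.75 × 100 = 75, so the publisher offers 75, keeping 325.

75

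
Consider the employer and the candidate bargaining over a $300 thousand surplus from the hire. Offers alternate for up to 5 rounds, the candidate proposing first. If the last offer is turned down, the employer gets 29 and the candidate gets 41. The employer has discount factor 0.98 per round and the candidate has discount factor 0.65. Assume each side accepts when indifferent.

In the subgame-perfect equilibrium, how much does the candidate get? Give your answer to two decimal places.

Round 5 (the candidate proposes): the employer gets 29 if talks fail, so the candidate offers 29 and keeps 271.
Round 4 (the employer proposes): the candidate can get 271 next round, worth 0.65 × 271 = 176.15 now, so the employer offers 176.15, keeping 123.85.
Round 3 (the candidate proposes): the employer can get 123.85 next round, worth 0.98 × 123.85 = 121.373 now, so the candidate offers 121.373, keeping 178.627.
Round 2 (the employer proposes): the candidate can get 178.627 next round, worth 0.65 × 178.627 = 116.10755 now; the employer offers that and keeps 183.89245.
Round 1 (the candidate proposes): the employer can get 183.89245 next round, worth 0.98 × 183.89245 = 180.214601 now, so the candidate offers 180.214601, keeping 119.785399.

119.79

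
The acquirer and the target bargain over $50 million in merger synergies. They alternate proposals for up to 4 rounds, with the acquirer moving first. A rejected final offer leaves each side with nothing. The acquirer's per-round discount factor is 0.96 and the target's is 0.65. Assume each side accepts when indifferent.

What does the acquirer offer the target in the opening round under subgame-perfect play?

Round 4 (the target proposes): the acquirer will accept anything ≥ 0, so the target offers 0 and keeps 50.
Round 3 (the acquirer proposes): the target can get 50 next round, worth 0.65 × 50 = 32.5 now; the acquirer offers that and keeps 17.5.
Round 2 (the target proposes): the acquirer can get 17.5 next round, worth 0.96 × 17.5 = 16.8 now; the target offers that and keeps 33.2.
Round 1 (the acquirer proposes): the target can get 33.2 next round, worth 0.65 × 33.2 = 21.58 now, so the acquirer offers 21.58, keeping 28.42.

21.58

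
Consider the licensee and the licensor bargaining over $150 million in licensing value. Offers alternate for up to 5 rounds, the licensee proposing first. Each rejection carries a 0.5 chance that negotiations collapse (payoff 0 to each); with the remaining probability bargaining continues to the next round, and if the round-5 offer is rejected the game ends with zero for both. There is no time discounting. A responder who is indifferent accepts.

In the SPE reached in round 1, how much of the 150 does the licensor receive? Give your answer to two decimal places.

46.88

By backward induction:
Round 5 (the licensee proposes): rejection yields 0 for the licensor; the licensee offers 0 and keeps 150.
Round 4 (the licensor proposes): rejecting gives the licensee an expected 0.5 × 150 = 75; the licensor offers that and keeps 75.
Round 3 (the licensee proposes): rejecting gives the licensor an expected 0.5 × 75 = 37.5. The licensee offers 37.5 and keeps 150 − 37.5 = 112.5.
Round 2 (the licensor proposes): rejecting gives the licensee an expected 0.5 × 112.5 = 56.25, so the licensor offers 56.25, keeping 93.75.
Round 1 (the licensee proposes): rejecting gives the licensor an expected 0.5 × 93.75 = 46.875; the licensee offers that and keeps 103.125.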